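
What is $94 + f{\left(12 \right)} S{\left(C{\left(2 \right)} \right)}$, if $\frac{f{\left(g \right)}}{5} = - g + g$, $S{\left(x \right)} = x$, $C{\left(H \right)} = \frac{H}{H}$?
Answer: $94$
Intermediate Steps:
$C{\left(H \right)} = 1$
$f{\left(g \right)} = 0$ ($f{\left(g \right)} = 5 \left(- g + g\right) = 5 \cdot 0 = 0$)
$94 + f{\left(12 \right)} S{\left(C{\left(2 \right)} \right)} = 94 + 0 \cdot 1 = 94 + 0 = 94$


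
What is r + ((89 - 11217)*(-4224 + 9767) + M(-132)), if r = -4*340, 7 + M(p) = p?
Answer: -61684003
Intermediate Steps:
M(p) = -7 + p
r = -1360
r + ((89 - 11217)*(-4224 + 9767) + M(-132)) = -1360 + ((89 - 11217)*(-4224 + 9767) + (-7 - 132)) = -1360 + (-11128*5543 - 139) = -1360 + (-61682504 - 139) = -1360 - 61682643 = -61684003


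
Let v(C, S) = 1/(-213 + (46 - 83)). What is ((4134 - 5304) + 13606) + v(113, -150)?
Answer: 3108999/250 ≈ 12436.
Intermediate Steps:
v(C, S) = -1/250 (v(C, S) = 1/(-213 - 37) = 1/(-250) = -1/250)
((4134 - 5304) + 13606) + v(113, -150) = ((4134 - 5304) + 13606) - 1/250 = (-1170 + 13606) - 1/250 = 12436 - 1/250 = 3108999/250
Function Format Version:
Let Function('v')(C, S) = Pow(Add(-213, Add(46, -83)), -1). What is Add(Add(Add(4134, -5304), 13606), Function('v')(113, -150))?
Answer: Rational(3108999, 250) ≈ 12436.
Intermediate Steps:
Function('v')(C, S) = Rational(-1, 250) (Function('v')(C, S) = Pow(Add(-213, -37), -1) = Pow(-250, -1) = Rational(-1, 250))
Add(Add(Add(4134, -5304), 13606), Function('v')(113, -150)) = Add(Add(Add(4134, -5304), 13606), Rational(-1, 250)) = Add(Add(-1170, 13606), Rational(-1, 250)) = Add(12436, Rational(-1, 250)) = Rational(3108999, 250)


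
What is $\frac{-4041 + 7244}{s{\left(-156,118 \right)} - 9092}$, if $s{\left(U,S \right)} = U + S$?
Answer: $- \frac{3203}{9130} \approx -0.35082$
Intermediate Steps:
$s{\left(U,S \right)} = S + U$
$\frac{-4041 + 7244}{s{\left(-156,118 \right)} - 9092} = \frac{-4041 + 7244}{\left(118 - 156\right) - 9092} = \frac{3203}{-38 - 9092} = \frac{3203}{-9130} = 3203 \left(- \frac{1}{9130}\right) = - \frac{3203}{9130}$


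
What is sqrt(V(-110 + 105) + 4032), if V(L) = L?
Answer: sqrt(4027) ≈ 63.459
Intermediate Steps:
sqrt(V(-110 + 105) + 4032) = sqrt((-110 + 105) + 4032) = sqrt(-5 + 4032) = sqrt(4027)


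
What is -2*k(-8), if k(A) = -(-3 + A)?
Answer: -22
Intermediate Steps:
k(A) = 3 - A
-2*k(-8) = -2*(3 - 1*(-8)) = -2*(3 + 8) = -2*11 = -22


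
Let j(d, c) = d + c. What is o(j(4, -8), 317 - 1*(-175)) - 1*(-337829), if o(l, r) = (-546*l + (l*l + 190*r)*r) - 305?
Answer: 46339740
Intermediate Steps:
j(d, c) = c + d
o(l, r) = -305 - 546*l + r*(l² + 190*r) (o(l, r) = (-546*l + (l² + 190*r)*r) - 305 = (-546*l + r*(l² + 190*r)) - 305 = -305 - 546*l + r*(l² + 190*r))
o(j(4, -8), 317 - 1*(-175)) - 1*(-337829) = (-305 - 546*(-8 + 4) + 190*(317 - 1*(-175))² + (317 - 1*(-175))*(-8 + 4)²) - 1*(-337829) = (-305 - 546*(-4) + 190*(317 + 175)² + (317 + 175)*(-4)²) + 337829 = (-305 + 2184 + 190*492² + 492*16) + 337829 = (-305 + 2184 + 190*242064 + 7872) + 337829 = (-305 + 2184 + 45992160 + 7872) + 337829 = 46001911 + 337829 = 46339740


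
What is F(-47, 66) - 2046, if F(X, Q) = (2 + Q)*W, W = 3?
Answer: -1842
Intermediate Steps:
F(X, Q) = 6 + 3*Q (F(X, Q) = (2 + Q)*3 = 6 + 3*Q)
F(-47, 66) - 2046 = (6 + 3*66) - 2046 = (6 + 198) - 2046 = 204 - 2046 = -1842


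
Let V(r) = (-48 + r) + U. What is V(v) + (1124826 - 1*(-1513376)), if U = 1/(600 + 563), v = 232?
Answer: 3068442919/1163 ≈ 2.6384e+6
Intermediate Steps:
U = 1/1163 ≈ 0.00085985
V(r) = -55823/1163 + r (V(r) = (-48 + r) + 1/1163 = -55823/1163 + r)
V(v) + (1124826 - 1*(-1513376)) = (-55823/1163 + 232) + (1124826 - 1*(-1513376)) = 213993/1163 + (1124826 + 1513376) = 213993/1163 + 2638202 = 3068442919/1163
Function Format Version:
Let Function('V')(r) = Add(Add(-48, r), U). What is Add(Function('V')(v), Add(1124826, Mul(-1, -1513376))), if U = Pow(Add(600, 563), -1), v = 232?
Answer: Rational(3068442919, 1163) ≈ 2.6384e+6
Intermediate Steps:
U = Rational(1, 1163) (U = Pow(1163, -1) = Rational(1, 1163) ≈ 0.00085985)
Function('V')(r) = Add(Rational(-55823, 1163), r) (Function('V')(r) = Add(Add(-48, r), Rational(1, 1163)) = Add(Rational(-55823, 1163), r))
Add(Function('V')(v), Add(1124826, Mul(-1, -1513376))) = Add(Add(Rational(-55823, 1163), 232), Add(1124826, Mul(-1, -1513376))) = Add(Rational(213993, 1163), Add(1124826, 1513376)) = Add(Rational(213993, 1163), 2638202) = Rational(3068442919, 1163)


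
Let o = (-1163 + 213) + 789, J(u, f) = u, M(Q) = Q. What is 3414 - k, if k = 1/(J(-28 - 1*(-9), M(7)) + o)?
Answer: 614521/180 ≈ 3414.0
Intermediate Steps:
o = -161 (o = -950 + 789 = -161)
k = -1/180 (k = 1/((-28 - 1*(-9)) - 161) = 1/((-28 + 9) - 161) = 1/(-19 - 161) = 1/(-180) = -1/180 ≈ -0.0055556)
3414 - k = 3414 - 1*(-1/180) = 3414 + 1/180 = 614521/180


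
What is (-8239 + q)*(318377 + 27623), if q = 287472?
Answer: 96614618000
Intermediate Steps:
(-8239 + q)*(318377 + 27623) = (-8239 + 287472)*(318377 + 27623) = 279233*346000 = 96614618000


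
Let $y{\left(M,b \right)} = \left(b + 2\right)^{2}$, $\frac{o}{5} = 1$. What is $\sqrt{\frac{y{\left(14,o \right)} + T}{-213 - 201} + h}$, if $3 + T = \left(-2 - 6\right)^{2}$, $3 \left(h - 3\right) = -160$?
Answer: $\frac{i \sqrt{240902}}{69} \approx 7.1133 i$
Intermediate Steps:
$h = - \frac{151}{3}$ ($h = 3 + \frac{1}{3} \left(-160\right) = 3 - \frac{160}{3} = - \frac{151}{3} \approx -50.333$)
$o = 5$ ($o = 5 \cdot 1 = 5$)
$y{\left(M,b \right)} = \left(2 + b\right)^{2}$
$T = 61$ ($T = -3 + \left(-2 - 6\right)^{2} = -3 + \left(-8\right)^{2} = -3 + 64 = 61$)
$\sqrt{\frac{y{\left(14,o \right)} + T}{-213 - 201} + h} = \sqrt{\frac{\left(2 + 5\right)^{2} + 61}{-213 - 201} - \frac{151}{3}} = \sqrt{\frac{7^{2} + 61}{-414} - \frac{151}{3}} = \sqrt{\left(49 + 61\right) \left(- \frac{1}{414}\right) - \frac{151}{3}} = \sqrt{110 \left(- \frac{1}{414}\right) - \frac{151}{3}} = \sqrt{- \frac{55}{207} - \frac{151}{3}} = \sqrt{- \frac{10474}{207}} = \frac{i \sqrt{240902}}{69}$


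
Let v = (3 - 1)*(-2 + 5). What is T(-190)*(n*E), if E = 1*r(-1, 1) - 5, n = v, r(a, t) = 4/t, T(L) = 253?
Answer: -1518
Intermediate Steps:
v = 6 (v = 2*3 = 6)
n = 6
E = -1 (E = 1*(4/1) - 5 = 1*(4*1) - 5 = 1*4 - 5 = 4 - 5 = -1)
T(-190)*(n*E) = 253*(6*(-1)) = 253*(-6) = -1518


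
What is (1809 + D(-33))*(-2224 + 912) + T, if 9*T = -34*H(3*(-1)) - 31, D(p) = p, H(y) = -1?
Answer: -6990335/3 ≈ -2.3301e+6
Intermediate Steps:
T = ⅓ (T = (-34*(-1) - 31)/9 = (34 - 31)/9 = (⅑)*3 = ⅓ ≈ 0.33333)
(1809 + D(-33))*(-2224 + 912) + T = (1809 - 33)*(-2224 + 912) + ⅓ = 1776*(-1312) + ⅓ = -2330112 + ⅓ = -6990335/3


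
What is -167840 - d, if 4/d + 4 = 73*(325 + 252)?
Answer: -7068917284/42117 ≈ -1.6784e+5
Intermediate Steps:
d = 4/42117 (d = 4/(-4 + 73*(325 + 252)) = 4/(-4 + 73*577) = 4/(-4 + 42121) = 4/42117 ≈ 9.4973e-5)
-167840 - d = -167840 - 1*4/42117 = -167840 - 4/42117 = -7068917284/42117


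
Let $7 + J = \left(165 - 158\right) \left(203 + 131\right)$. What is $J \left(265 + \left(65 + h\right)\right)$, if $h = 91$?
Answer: $981351$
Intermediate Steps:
$J = 2331$ ($J = -7 + \left(165 - 158\right) \left(203 + 131\right) = -7 + 7 \cdot 334 = -7 + 2338 = 2331$)
$J \left(265 + \left(65 + h\right)\right) = 2331 \left(265 + \left(65 + 91\right)\right) = 2331 \left(265 + 156\right) = 2331 \cdot 421 = 981351$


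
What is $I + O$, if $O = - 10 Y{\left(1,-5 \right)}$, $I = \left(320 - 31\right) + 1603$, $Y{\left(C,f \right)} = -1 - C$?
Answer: $1912$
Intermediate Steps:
$I = 1892$ ($I = 289 + 1603 = 1892$)
$O = 20$ ($O = - 10 \left(-1 - 1\right) = \left(-10\right) \left(-2\right) = 20$)
$I + O = 1892 + 20 = 1912$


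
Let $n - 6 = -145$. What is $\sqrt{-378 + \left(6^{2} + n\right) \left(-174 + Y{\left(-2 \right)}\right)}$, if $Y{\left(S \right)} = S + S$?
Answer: $134$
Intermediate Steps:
$n = -139$ ($n = 6 - 145 = -139$)
$Y{\left(S \right)} = 2 S$
$\sqrt{-378 + \left(6^{2} + n\right) \left(-174 + Y{\left(-2 \right)}\right)} = \sqrt{-378 + \left(6^{2} - 139\right) \left(-174 + 2 \left(-2\right)\right)} = \sqrt{-378 + \left(36 - 139\right) \left(-174 - 4\right)} = \sqrt{-378 - -18334} = \sqrt{-378 + 18334} = \sqrt{17956} = 134$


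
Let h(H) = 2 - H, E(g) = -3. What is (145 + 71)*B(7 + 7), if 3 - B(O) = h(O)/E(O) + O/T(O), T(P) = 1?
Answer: -3240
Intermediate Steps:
B(O) = 11/3 - 4*O/3 (B(O) = 3 - ((2 - O)/(-3) + O/1) = 3 - ((2 - O)*(-1/3) + O*1) = 3 - ((-2/3 + O/3) + O) = 3 - (-2/3 + 4*O/3) = 3 + (2/3 - 4*O/3) = 11/3 - 4*O/3)
(145 + 71)*B(7 + 7) = (145 + 71)*(11/3 - 4*(7 + 7)/3) = 216*(11/3 - 4/3*14) = 216*(11/3 - 56/3) = 216*(-15) = -3240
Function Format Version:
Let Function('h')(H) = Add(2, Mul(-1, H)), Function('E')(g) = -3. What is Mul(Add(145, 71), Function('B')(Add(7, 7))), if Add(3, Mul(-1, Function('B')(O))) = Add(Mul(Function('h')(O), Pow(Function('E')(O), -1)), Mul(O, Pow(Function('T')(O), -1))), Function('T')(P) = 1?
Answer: -3240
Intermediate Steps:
Function('B')(O) = Add(Rational(11, 3), Mul(Rational(-4, 3), O)) (Function('B')(O) = Add(3, Mul(-1, Add(Mul(Add(2, Mul(-1, O)), Pow(-3, -1)), Mul(O, Pow(1, -1))))) = Add(3, Mul(-1, Add(Mul(Add(2, Mul(-1, O)), Rational(-1, 3)), Mul(O, 1)))) = Add(3, Mul(-1, Add(Add(Rational(-2, 3), Mul(Rational(1, 3), O)), O))) = Add(3, Mul(-1, Add(Rational(-2, 3), Mul(Rational(4, 3), O)))) = Add(3, Add(Rational(2, 3), Mul(Rational(-4, 3), O))) = Add(Rational(11, 3), Mul(Rational(-4, 3), O)))
Mul(Add(145, 71), Function('B')(Add(7, 7))) = Mul(Add(145, 71), Add(Rational(11, 3), Mul(Rational(-4, 3), Add(7, 7)))) = Mul(216, Add(Rational(11, 3), Mul(Rational(-4, 3), 14))) = Mul(216, Add(Rational(11, 3), Rational(-56, 3))) = Mul(216, -15) = -3240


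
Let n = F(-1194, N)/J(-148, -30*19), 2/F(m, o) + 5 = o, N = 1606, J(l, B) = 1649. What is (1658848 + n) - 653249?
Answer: 2654830634353/2640049 ≈ 1.0056e+6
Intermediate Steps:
F(m, o) = 2/(-5 + o)
n = 2/2640049 (n = (2/(-5 + 1606))/1649 = (2/1601)*(1/1649) = 2/2640049 ≈ 7.5756e-7)
(1658848 + n) - 653249 = (1658848 + 2/2640049) - 653249 = 4379440003554/2640049 - 653249 = 2654830634353/2640049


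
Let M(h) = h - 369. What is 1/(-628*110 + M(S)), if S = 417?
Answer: -1/69032 ≈ -1.4486e-5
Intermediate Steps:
M(h) = -369 + h
1/(-628*110 + M(S)) = 1/(-628*110 + (-369 + 417)) = 1/(-69080 + 48) = 1/(-69032) = -1/69032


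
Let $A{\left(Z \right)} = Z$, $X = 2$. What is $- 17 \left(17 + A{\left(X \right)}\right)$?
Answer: $-323$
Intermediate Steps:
$- 17 \left(17 + A{\left(X \right)}\right) = - 17 \left(17 + 2\right) = \left(-17\right) 19 = -323$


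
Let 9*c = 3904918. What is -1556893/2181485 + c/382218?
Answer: 1581433642582/3752112751785 ≈ 0.42148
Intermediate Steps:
c = 3904918/9 (c = (⅑)*3904918 = 3904918/9 ≈ 4.3388e+5)
-1556893/2181485 + c/382218 = -1556893/2181485 + (3904918/9)/382218 = -1556893*1/2181485 + (3904918/9)*(1/382218) = -1556893/2181485 + 1952459/1719981 = 1581433642582/3752112751785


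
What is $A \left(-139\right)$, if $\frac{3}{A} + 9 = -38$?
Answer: $\frac{417}{47} \approx 8.8723$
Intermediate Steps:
$A = - \frac{3}{47}$ ($A = \frac{3}{-9 - 38} = \frac{3}{-47} = 3 \left(- \frac{1}{47}\right) = - \frac{3}{47} \approx -0.06383$)
$A \left(-139\right) = \left(- \frac{3}{47}\right) \left(-139\right) = \frac{417}{47}$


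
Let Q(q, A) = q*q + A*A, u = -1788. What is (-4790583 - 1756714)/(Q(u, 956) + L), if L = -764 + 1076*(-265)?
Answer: -6547297/3824976 ≈ -1.7117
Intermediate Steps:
Q(q, A) = A² + q² (Q(q, A) = q² + A² = A² + q²)
L = -285904 (L = -764 - 285140 = -285904)
(-4790583 - 1756714)/(Q(u, 956) + L) = (-4790583 - 1756714)/((956² + (-1788)²) - 285904) = -6547297/((913936 + 3196944) - 285904) = -6547297/(4110880 - 285904) = -6547297/3824976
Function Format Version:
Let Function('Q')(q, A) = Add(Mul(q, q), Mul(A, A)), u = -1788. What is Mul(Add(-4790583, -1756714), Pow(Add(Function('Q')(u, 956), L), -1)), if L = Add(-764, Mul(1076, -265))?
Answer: Rational(-6547297, 3824976) ≈ -1.7117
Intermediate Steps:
Function('Q')(q, A) = Add(Pow(A, 2), Pow(q, 2)) (Function('Q')(q, A) = Add(Pow(q, 2), Pow(A, 2)) = Add(Pow(A, 2), Pow(q, 2)))
L = -285904 (L = Add(-764, -285140) = -285904)
Mul(Add(-4790583, -1756714), Pow(Add(Function('Q')(u, 956), L), -1)) = Mul(Add(-4790583, -1756714), Pow(Add(Add(Pow(956, 2), Pow(-1788, 2)), -285904), -1)) = Mul(-6547297, Pow(Add(Add(913936, 3196944), -285904), -1)) = Mul(-6547297, Pow(Add(4110880, -285904), -1)) = Mul(-6547297, Pow(3824976, -1)) = Mul(-6547297, Rational(1, 3824976)) = Rational(-6547297, 3824976)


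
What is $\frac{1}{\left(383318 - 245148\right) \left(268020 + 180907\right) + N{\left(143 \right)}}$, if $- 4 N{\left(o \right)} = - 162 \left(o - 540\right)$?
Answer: $\frac{2}{124056455023} \approx 1.6122 \cdot 10^{-11}$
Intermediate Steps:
$N{\left(o \right)} = -21870 + \frac{81 o}{2}$ ($N{\left(o \right)} = - \frac{\left(-162\right) \left(o - 540\right)}{4} = - \frac{\left(-162\right) \left(-540 + o\right)}{4} = - \frac{87480 - 162 o}{4} = -21870 + \frac{81 o}{2}$)
$\frac{1}{\left(383318 - 245148\right) \left(268020 + 180907\right) + N{\left(143 \right)}} = \frac{1}{\left(383318 - 245148\right) \left(268020 + 180907\right) + \left(-21870 + \frac{81}{2} \cdot 143\right)} = \frac{1}{138170 \cdot 448927 + \left(-21870 + \frac{11583}{2}\right)} = \frac{1}{62028243590 - \frac{32157}{2}} = \frac{1}{\frac{124056455023}{2}} = \frac{2}{124056455023}$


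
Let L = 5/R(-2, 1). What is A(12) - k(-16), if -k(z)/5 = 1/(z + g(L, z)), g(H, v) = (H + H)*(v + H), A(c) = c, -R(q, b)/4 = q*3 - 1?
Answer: 99884/8487 ≈ 11.769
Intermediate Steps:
R(q, b) = 4 - 12*q (R(q, b) = -4*(q*3 - 1) = -4*(3*q - 1) = -4*(-1 + 3*q) = 4 - 12*q)
L = 5/28 (L = 5/(4 - 12*(-2)) = 5/(4 + 24) = 5/28 ≈ 0.17857)
g(H, v) = 2*H*(H + v) (g(H, v) = (2*H)*(H + v) = 2*H*(H + v))
k(z) = -5/(25/392 + 19*z/14) (k(z) = -5/(z + 2*(5/28)*(5/28 + z)) = -5/(z + (25/392 + 5*z/14)) = -5/(25/392 + 19*z/14))
A(12) - k(-16) = 12 - (-1960)/(25 + 532*(-16)) = 12 - (-1960)/(25 - 8512) = 12 - (-1960)/(-8487) = 12 - (-1960)*(-1)/8487 = 12 - 1*1960/8487 = 12 - 1960/8487 = 99884/8487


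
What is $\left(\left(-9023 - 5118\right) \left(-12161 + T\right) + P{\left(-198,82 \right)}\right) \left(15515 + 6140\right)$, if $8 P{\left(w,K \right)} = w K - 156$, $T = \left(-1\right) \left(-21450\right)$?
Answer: $-2844553115690$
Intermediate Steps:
$T = 21450$
$P{\left(w,K \right)} = - \frac{39}{2} + \frac{K w}{8}$ ($P{\left(w,K \right)} = \frac{w K - 156}{8} = \frac{K w - 156}{8} = \frac{-156 + K w}{8} = - \frac{39}{2} + \frac{K w}{8}$)
$\left(\left(-9023 - 5118\right) \left(-12161 + T\right) + P{\left(-198,82 \right)}\right) \left(15515 + 6140\right) = \left(\left(-9023 - 5118\right) \left(-12161 + 21450\right) + \left(- \frac{39}{2} + \frac{1}{8} \cdot 82 \left(-198\right)\right)\right) \left(15515 + 6140\right) = \left(\left(-14141\right) 9289 - 2049\right) 21655 = \left(-131355749 - 2049\right) 21655 = \left(-131357798\right) 21655 = -2844553115690$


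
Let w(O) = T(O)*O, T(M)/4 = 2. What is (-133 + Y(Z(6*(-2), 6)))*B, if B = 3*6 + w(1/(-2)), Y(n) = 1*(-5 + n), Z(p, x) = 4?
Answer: -1876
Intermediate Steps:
T(M) = 8 (T(M) = 4*2 = 8)
w(O) = 8*O
Y(n) = -5 + n
B = 14 (B = 3*6 + 8/(-2) = 18 + 8*(-½) = 18 - 4 = 14)
(-133 + Y(Z(6*(-2), 6)))*B = (-133 + (-5 + 4))*14 = (-133 - 1)*14 = -134*14 = -1876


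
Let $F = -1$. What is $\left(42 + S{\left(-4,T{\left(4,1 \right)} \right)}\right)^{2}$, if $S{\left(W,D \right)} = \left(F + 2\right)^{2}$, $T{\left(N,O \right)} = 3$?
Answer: $1849$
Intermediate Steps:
$S{\left(W,D \right)} = 1$ ($S{\left(W,D \right)} = \left(-1 + 2\right)^{2} = 1^{2} = 1$)
$\left(42 + S{\left(-4,T{\left(4,1 \right)} \right)}\right)^{2} = \left(42 + 1\right)^{2} = 43^{2} = 1849$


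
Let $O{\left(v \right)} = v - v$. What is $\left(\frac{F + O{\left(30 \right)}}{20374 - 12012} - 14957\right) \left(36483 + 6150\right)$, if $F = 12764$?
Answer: $- \frac{2665791822555}{4181} \approx -6.376 \cdot 10^{8}$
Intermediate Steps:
$O{\left(v \right)} = 0$
$\left(\frac{F + O{\left(30 \right)}}{20374 - 12012} - 14957\right) \left(36483 + 6150\right) = \left(\frac{12764 + 0}{20374 - 12012} - 14957\right) \left(36483 + 6150\right) = \left(\frac{12764}{8362} - 14957\right) 42633 = \left(12764 \cdot \frac{1}{8362} - 14957\right) 42633 = \left(\frac{6382}{4181} - 14957\right) 42633 = \left(- \frac{62528835}{4181}\right) 42633 = - \frac{2665791822555}{4181}$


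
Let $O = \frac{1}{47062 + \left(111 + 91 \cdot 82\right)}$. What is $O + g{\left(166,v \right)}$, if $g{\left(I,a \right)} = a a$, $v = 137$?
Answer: $\frac{1025444316}{54635} \approx 18769.0$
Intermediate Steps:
$g{\left(I,a \right)} = a^{2}$
$O = \frac{1}{54635}$ ($O = \frac{1}{47062 + \left(111 + 7462\right)} = \frac{1}{47062 + 7573} = \frac{1}{54635} \approx 1.8303 \cdot 10^{-5}$)
$O + g{\left(166,v \right)} = \frac{1}{54635} + 137^{2} = \frac{1}{54635} + 18769 = \frac{1025444316}{54635}$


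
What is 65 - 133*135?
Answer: -17890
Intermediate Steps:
65 - 133*135 = 65 - 17955 = -17890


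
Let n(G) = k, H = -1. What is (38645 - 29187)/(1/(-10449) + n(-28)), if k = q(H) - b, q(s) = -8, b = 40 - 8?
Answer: -98826642/417961 ≈ -236.45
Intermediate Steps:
b = 32
k = -40 (k = -8 - 1*32 = -8 - 32 = -40)
n(G) = -40
(38645 - 29187)/(1/(-10449) + n(-28)) = (38645 - 29187)/(1/(-10449) - 40) = 9458/(-1/10449 - 40) = 9458/(-417961/10449) = 9458*(-10449/417961) = -98826642/417961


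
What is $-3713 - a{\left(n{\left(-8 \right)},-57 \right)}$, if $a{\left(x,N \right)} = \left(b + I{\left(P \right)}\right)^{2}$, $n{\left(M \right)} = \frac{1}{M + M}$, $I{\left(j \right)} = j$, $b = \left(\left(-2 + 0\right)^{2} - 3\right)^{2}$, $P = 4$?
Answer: $-3738$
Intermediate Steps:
$b = 1$ ($b = \left(\left(-2\right)^{2} - 3\right)^{2} = \left(4 - 3\right)^{2} = 1^{2} = 1$)
$n{\left(M \right)} = \frac{1}{2 M}$
$a{\left(x,N \right)} = 25$ ($a{\left(x,N \right)} = \left(1 + 4\right)^{2} = 5^{2} = 25$)
$-3713 - a{\left(n{\left(-8 \right)},-57 \right)} = -3713 - 25 = -3738$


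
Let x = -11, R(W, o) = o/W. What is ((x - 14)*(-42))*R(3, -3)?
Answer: -1050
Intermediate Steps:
((x - 14)*(-42))*R(3, -3) = ((-11 - 14)*(-42))*(-3/3) = (-25*(-42))*(-3*⅓) = 1050*(-1) = -1050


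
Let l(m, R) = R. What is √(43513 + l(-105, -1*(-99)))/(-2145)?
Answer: -2*√10903/2145 ≈ -0.097359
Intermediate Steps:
√(43513 + l(-105, -1*(-99)))/(-2145) = √(43513 - 1*(-99))/(-2145) = √(43513 + 99)*(-1/2145) = √43612*(-1/2145) = (2*√10903)*(-1/2145) = -2*√10903/2145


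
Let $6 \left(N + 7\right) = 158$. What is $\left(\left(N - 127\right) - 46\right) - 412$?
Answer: $- \frac{1697}{3} \approx -565.67$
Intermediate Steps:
$N = \frac{58}{3}$ ($N = -7 + \frac{1}{6} \cdot 158 = -7 + \frac{79}{3} = \frac{58}{3} \approx 19.333$)
$\left(\left(N - 127\right) - 46\right) - 412 = \left(\left(\frac{58}{3} - 127\right) - 46\right) - 412 = \left(- \frac{323}{3} - 46\right) - 412 = - \frac{461}{3} - 412 = - \frac{1697}{3}$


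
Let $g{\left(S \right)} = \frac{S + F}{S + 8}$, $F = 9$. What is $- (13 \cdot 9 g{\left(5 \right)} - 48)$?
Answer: $-78$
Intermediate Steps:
$g{\left(S \right)} = \frac{9 + S}{8 + S}$ ($g{\left(S \right)} = \frac{S + 9}{S + 8} = \frac{9 + S}{8 + S}$)
$- (13 \cdot 9 g{\left(5 \right)} - 48) = - (13 \cdot 9 \frac{9 + 5}{8 + 5} - 48) = - (117 \cdot \frac{1}{13} \cdot 14 - 48) = - (117 \cdot \frac{14}{13} - 48) = - (126 - 48) = \left(-1\right) 78 = -78$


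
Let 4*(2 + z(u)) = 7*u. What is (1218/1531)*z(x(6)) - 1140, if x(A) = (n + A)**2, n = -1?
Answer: -3388977/3062 ≈ -1106.8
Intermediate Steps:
x(A) = (-1 + A)**2
z(u) = -2 + 7*u/4 (z(u) = -2 + (7*u)/4 = -2 + 7*u/4)
(1218/1531)*z(x(6)) - 1140 = (1218/1531)*(-2 + 7*(-1 + 6)**2/4) - 1140 = (1218*(1/1531))*(-2 + (7/4)*5**2) - 1140 = 1218*(-2 + (7/4)*25)/1531 - 1140 = 1218*(-2 + 175/4)/1531 - 1140 = (1218/1531)*(167/4) - 1140 = 101703/3062 - 1140 = -3388977/3062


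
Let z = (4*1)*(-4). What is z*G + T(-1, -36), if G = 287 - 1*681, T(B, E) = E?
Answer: 6268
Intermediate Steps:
G = -394 (G = 287 - 681 = -394)
z = -16 (z = 4*(-4) = -16)
z*G + T(-1, -36) = -16*(-394) - 36 = 6304 - 36 = 6268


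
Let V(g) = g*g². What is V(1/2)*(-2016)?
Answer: -252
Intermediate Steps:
V(g) = g³
V(1/2)*(-2016) = (1/2)³*(-2016) = (½)³*(-2016) = (⅛)*(-2016) = -252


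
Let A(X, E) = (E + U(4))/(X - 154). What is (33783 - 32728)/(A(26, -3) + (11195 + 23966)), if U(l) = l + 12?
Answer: 27008/900119 ≈ 0.030005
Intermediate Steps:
U(l) = 12 + l
A(X, E) = (16 + E)/(-154 + X) (A(X, E) = (E + (12 + 4))/(X - 154) = (E + 16)/(-154 + X) = (16 + E)/(-154 + X))
(33783 - 32728)/(A(26, -3) + (11195 + 23966)) = (33783 - 32728)/((16 - 3)/(-154 + 26) + (11195 + 23966)) = 1055/(13/(-128) + 35161) = 1055/(-1/128*13 + 35161) = 1055/(-13/128 + 35161) = 1055/(4500595/128) = 1055*(128/4500595) = 27008/900119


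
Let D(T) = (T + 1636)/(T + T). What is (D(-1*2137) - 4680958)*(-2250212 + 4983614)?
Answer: -27342786007913691/2137 ≈ -1.2795e+13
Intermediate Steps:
D(T) = (1636 + T)/(2*T) (D(T) = (1636 + T)/((2*T)) = (1636 + T)*(1/(2*T)) = (1636 + T)/(2*T))
(D(-1*2137) - 4680958)*(-2250212 + 4983614) = ((1636 - 1*2137)/(2*((-1*2137))) - 4680958)*(-2250212 + 4983614) = ((1/2)*(1636 - 2137)/(-2137) - 4680958)*2733402 = ((1/2)*(-1/2137)*(-501) - 4680958)*2733402 = (501/4274 - 4680958)*2733402 = -20006413991/4274*2733402 = -27342786007913691/2137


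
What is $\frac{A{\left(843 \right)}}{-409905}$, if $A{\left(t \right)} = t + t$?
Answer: $- \frac{562}{136635} \approx -0.0041131$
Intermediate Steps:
$A{\left(t \right)} = 2 t$
$\frac{A{\left(843 \right)}}{-409905} = \frac{2 \cdot 843}{-409905} = 1686 \left(- \frac{1}{409905}\right) = - \frac{562}{136635}$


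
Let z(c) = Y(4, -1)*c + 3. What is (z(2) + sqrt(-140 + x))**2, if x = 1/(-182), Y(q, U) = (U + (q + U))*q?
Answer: (3458 + I*sqrt(4637542))**2/33124 ≈ 220.99 + 449.63*I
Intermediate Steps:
Y(q, U) = q*(q + 2*U) (Y(q, U) = (U + (U + q))*q = (q + 2*U)*q = q*(q + 2*U))
x = -1/182 ≈ -0.0054945
z(c) = 3 + 8*c (z(c) = (4*(4 + 2*(-1)))*c + 3 = (4*(4 - 2))*c + 3 = (4*2)*c + 3 = 8*c + 3 = 3 + 8*c)
(z(2) + sqrt(-140 + x))**2 = ((3 + 8*2) + sqrt(-140 - 1/182))**2 = ((3 + 16) + sqrt(-25481/182))**2 = (19 + I*sqrt(4637542)/182)**2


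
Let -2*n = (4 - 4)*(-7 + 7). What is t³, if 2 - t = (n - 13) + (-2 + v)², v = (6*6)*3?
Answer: -1412845546861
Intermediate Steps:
v = 108 (v = 36*3 = 108)
n = 0 (n = -(4 - 4)*(-7 + 7)/2 = -0*0 = -½*0 = 0)
t = -11221 (t = 2 - ((0 - 13) + (-2 + 108)²) = 2 - (-13 + 106²) = 2 - (-13 + 11236) = 2 - 1*11223 = 2 - 11223 = -11221)
t³ = (-11221)³ = -1412845546861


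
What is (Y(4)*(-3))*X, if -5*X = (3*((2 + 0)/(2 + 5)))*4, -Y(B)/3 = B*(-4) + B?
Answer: 2592/35 ≈ 74.057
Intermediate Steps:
Y(B) = 9*B (Y(B) = -3*(B*(-4) + B) = -3*(-4*B + B) = -(-9)*B = 9*B)
X = -24/35 (X = -3*((2 + 0)/(2 + 5))*4/5 = -3*(2/7)*4/5 = -6*4/35 = -⅕*24/7 = -24/35 ≈ -0.68571)
(Y(4)*(-3))*X = ((9*4)*(-3))*(-24/35) = (36*(-3))*(-24/35) = -108*(-24/35) = 2592/35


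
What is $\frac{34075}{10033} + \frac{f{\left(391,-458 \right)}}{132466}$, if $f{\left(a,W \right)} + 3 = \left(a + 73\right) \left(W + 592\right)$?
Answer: $\frac{5137560659}{1329031378} \approx 3.8656$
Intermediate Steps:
$f{\left(a,W \right)} = -3 + \left(73 + a\right) \left(592 + W\right)$ ($f{\left(a,W \right)} = -3 + \left(a + 73\right) \left(W + 592\right) = -3 + \left(73 + a\right) \left(592 + W\right)$)
$\frac{34075}{10033} + \frac{f{\left(391,-458 \right)}}{132466} = \frac{34075}{10033} + \frac{43213 + 73 \left(-458\right) + 592 \cdot 391 - 179078}{132466} = 34075 \cdot \frac{1}{10033} + \left(43213 - 33434 + 231472 - 179078\right) \frac{1}{132466} = \frac{34075}{10033} + 62173 \cdot \frac{1}{132466} = \frac{34075}{10033} + \frac{62173}{132466} = \frac{5137560659}{1329031378}$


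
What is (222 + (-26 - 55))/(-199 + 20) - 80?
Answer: -14461/179 ≈ -80.788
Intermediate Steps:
(222 + (-26 - 55))/(-199 + 20) - 80 = (222 - 81)/(-179) - 80 = 141*(-1/179) - 80 = -141/179 - 80 = -14461/179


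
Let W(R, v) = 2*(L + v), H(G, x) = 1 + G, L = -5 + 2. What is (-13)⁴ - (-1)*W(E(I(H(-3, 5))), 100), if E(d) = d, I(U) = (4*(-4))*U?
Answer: 28755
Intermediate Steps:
L = -3
I(U) = -16*U
W(R, v) = -6 + 2*v (W(R, v) = 2*(-3 + v) = -6 + 2*v)
(-13)⁴ - (-1)*W(E(I(H(-3, 5))), 100) = (-13)⁴ - (-1)*(-6 + 2*100) = 28561 - (-1)*(-6 + 200) = 28561 - (-1)*194 = 28561 - 1*(-194) = 28561 + 194 = 28755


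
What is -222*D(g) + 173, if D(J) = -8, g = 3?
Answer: 1949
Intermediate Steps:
-222*D(g) + 173 = -222*(-8) + 173 = 1776 + 173 = 1949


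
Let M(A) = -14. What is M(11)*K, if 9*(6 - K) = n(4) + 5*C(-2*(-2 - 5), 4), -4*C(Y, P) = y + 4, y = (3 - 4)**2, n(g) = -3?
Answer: -1771/18 ≈ -98.389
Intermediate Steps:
y = 1 (y = (-1)**2 = 1)
C(Y, P) = -5/4 (C(Y, P) = -(1 + 4)/4 = -1/4*5 = -5/4)
K = 253/36 (K = 6 - (-3 + 5*(-5/4))/9 = 6 - (-3 - 25/4)/9 = 6 - 1/9*(-37/4) = 6 + 37/36 = 253/36 ≈ 7.0278)
M(11)*K = -14*253/36 = -1771/18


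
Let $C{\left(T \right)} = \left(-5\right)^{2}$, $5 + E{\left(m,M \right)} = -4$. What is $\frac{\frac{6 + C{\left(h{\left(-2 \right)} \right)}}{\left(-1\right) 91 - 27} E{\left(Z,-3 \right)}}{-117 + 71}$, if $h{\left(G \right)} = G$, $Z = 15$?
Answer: $- \frac{279}{5428} \approx -0.0514$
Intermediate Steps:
$E{\left(m,M \right)} = -9$ ($E{\left(m,M \right)} = -5 - 4 = -9$)
$C{\left(T \right)} = 25$
$\frac{\frac{6 + C{\left(h{\left(-2 \right)} \right)}}{\left(-1\right) 91 - 27} E{\left(Z,-3 \right)}}{-117 + 71} = \frac{\frac{6 + 25}{\left(-1\right) 91 - 27} \left(-9\right)}{-117 + 71} = \frac{\frac{31}{-91 - 27} \left(-9\right)}{-46} = \frac{31}{-118} \left(-9\right) \left(- \frac{1}{46}\right) = 31 \left(- \frac{1}{118}\right) \left(-9\right) \left(- \frac{1}{46}\right) = \left(- \frac{31}{118}\right) \left(-9\right) \left(- \frac{1}{46}\right) = \frac{279}{118} \left(- \frac{1}{46}\right) = - \frac{279}{5428}$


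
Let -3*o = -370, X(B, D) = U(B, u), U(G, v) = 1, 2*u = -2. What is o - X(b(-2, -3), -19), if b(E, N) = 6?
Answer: 367/3 ≈ 122.33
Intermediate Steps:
u = -1 (u = (1/2)*(-2) = -1)
X(B, D) = 1
o = 370/3 (o = -1/3*(-370) = 370/3 ≈ 123.33)
o - X(b(-2, -3), -19) = 370/3 - 1*1 = 370/3 - 1 = 367/3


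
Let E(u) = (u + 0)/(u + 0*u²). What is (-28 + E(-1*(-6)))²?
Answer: 729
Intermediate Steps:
E(u) = 1 (E(u) = u/(u + 0) = u/u = 1)
(-28 + E(-1*(-6)))² = (-28 + 1)² = (-27)² = 729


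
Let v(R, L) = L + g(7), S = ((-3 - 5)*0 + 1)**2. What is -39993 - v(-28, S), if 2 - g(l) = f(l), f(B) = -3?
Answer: -39999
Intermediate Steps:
g(l) = 5 (g(l) = 2 - 1*(-3) = 2 + 3 = 5)
S = 1 (S = (-8*0 + 1)**2 = (0 + 1)**2 = 1**2 = 1)
v(R, L) = 5 + L (v(R, L) = L + 5 = 5 + L)
-39993 - v(-28, S) = -39993 - (5 + 1) = -39993 - 1*6 = -39993 - 6 = -39999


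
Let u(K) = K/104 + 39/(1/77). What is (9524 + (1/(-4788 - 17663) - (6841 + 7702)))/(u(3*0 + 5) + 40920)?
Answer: -901452560/7888930819 ≈ -0.11427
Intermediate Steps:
u(K) = 3003 + K/104 (u(K) = K*(1/104) + 39/(1/77) = K/104 + 39*77 = K/104 + 3003 = 3003 + K/104)
(9524 + (1/(-4788 - 17663) - (6841 + 7702)))/(u(3*0 + 5) + 40920) = (9524 + (1/(-4788 - 17663) - (6841 + 7702)))/((3003 + (3*0 + 5)/104) + 40920) = (9524 + (1/(-22451) - 1*14543))/((3003 + (0 + 5)/104) + 40920) = (9524 + (-1/22451 - 14543))/((3003 + (1/104)*5) + 40920) = (9524 - 326504894/22451)/((3003 + 5/104) + 40920) = -112681570/(22451*(312317/104 + 40920)) = -112681570/(22451*4567997/104) = -112681570/22451*104/4567997 = -901452560/7888930819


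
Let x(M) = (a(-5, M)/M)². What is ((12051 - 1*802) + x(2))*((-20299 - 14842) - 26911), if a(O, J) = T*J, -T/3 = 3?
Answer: -703049160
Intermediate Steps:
T = -9 (T = -3*3 = -9)
a(O, J) = -9*J
x(M) = 81 (x(M) = ((-9*M)/M)² = (-9)² = 81)
((12051 - 1*802) + x(2))*((-20299 - 14842) - 26911) = ((12051 - 1*802) + 81)*((-20299 - 14842) - 26911) = ((12051 - 802) + 81)*(-35141 - 26911) = (11249 + 81)*(-62052) = 11330*(-62052) = -703049160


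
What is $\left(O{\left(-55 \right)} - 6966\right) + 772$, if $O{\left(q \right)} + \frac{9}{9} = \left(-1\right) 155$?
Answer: $-6350$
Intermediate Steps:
$O{\left(q \right)} = -156$ ($O{\left(q \right)} = -1 - 155 = -156$)
$\left(O{\left(-55 \right)} - 6966\right) + 772 = \left(-156 - 6966\right) + 772 = -7122 + 772 = -6350$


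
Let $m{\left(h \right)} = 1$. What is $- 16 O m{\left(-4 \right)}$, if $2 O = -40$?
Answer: $320$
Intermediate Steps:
$O = -20$ ($O = \frac{1}{2} \left(-40\right) = -20$)
$- 16 O m{\left(-4 \right)} = \left(-16\right) \left(-20\right) 1 = 320 \cdot 1 = 320$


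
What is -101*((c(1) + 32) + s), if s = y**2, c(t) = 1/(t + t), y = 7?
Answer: -16463/2 ≈ -8231.5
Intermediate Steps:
c(t) = 1/(2*t)
s = 49 (s = 7**2 = 49)
-101*((c(1) + 32) + s) = -101*(((1/2)/1 + 32) + 49) = -101*(((1/2)*1 + 32) + 49) = -101*((1/2 + 32) + 49) = -101*(65/2 + 49) = -101*163/2 = -16463/2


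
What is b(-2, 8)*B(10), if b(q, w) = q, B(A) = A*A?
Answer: -200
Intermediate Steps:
B(A) = A²
b(-2, 8)*B(10) = -2*10² = -2*100 = -200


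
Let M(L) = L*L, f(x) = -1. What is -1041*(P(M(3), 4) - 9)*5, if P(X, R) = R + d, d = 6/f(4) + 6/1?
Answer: 26025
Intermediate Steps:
M(L) = L²
d = 0 (d = 6/(-1) + 6/1 = 6*(-1) + 6*1 = -6 + 6 = 0)
P(X, R) = R (P(X, R) = R + 0 = R)
-1041*(P(M(3), 4) - 9)*5 = -1041*(4 - 9)*5 = -(-5205)*5 = -1041*(-25) = 26025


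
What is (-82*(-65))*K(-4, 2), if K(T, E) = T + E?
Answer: -10660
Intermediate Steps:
K(T, E) = E + T
(-82*(-65))*K(-4, 2) = (-82*(-65))*(2 - 4) = 5330*(-2) = -10660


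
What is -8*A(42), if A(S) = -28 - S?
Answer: 560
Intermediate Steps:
-8*A(42) = -8*(-28 - 1*42) = -8*(-28 - 42) = -8*(-70) = 560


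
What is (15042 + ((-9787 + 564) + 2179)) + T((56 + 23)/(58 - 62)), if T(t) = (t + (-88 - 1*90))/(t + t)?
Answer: 1264475/158 ≈ 8003.0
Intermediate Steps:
T(t) = (-178 + t)/(2*t) (T(t) = (t + (-88 - 90))/((2*t)) = (t - 178)*(1/(2*t)) = (-178 + t)*(1/(2*t)) = (-178 + t)/(2*t))
(15042 + ((-9787 + 564) + 2179)) + T((56 + 23)/(58 - 62)) = (15042 + ((-9787 + 564) + 2179)) + (-178 + (56 + 23)/(58 - 62))/(2*(((56 + 23)/(58 - 62)))) = (15042 + (-9223 + 2179)) + (-178 + 79/(-4))/(2*((79/(-4)))) = (15042 - 7044) + (-178 + 79*(-¼))/(2*((79*(-¼)))) = 7998 + (-178 - 79/4)/(2*(-79/4)) = 7998 + (½)*(-4/79)*(-791/4) = 7998 + 791/158 = 1264475/158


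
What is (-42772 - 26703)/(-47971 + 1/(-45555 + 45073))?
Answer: 33486950/23122023 ≈ 1.4483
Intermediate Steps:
(-42772 - 26703)/(-47971 + 1/(-45555 + 45073)) = -69475/(-47971 + 1/(-482)) = -69475/(-47971 - 1/482) = -69475/(-23122023/482) = -69475*(-482/23122023) = 33486950/23122023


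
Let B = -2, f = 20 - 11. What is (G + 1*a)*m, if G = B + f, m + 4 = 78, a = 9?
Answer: 1184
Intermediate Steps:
m = 74 (m = -4 + 78 = 74)
f = 9
G = 7 (G = -2 + 9 = 7)
(G + 1*a)*m = (7 + 1*9)*74 = (7 + 9)*74 = 16*74 = 1184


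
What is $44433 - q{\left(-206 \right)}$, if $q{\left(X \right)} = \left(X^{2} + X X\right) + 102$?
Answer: $-40541$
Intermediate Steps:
$q{\left(X \right)} = 102 + 2 X^{2}$ ($q{\left(X \right)} = \left(X^{2} + X^{2}\right) + 102 = 2 X^{2} + 102 = 102 + 2 X^{2}$)
$44433 - q{\left(-206 \right)} = 44433 - \left(102 + 2 \left(-206\right)^{2}\right) = 44433 - \left(102 + 2 \cdot 42436\right) = 44433 - \left(102 + 84872\right) = 44433 - 84974 = -40541$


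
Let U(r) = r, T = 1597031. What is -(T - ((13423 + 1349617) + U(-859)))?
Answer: -234850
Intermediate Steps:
-(T - ((13423 + 1349617) + U(-859))) = -(1597031 - ((13423 + 1349617) - 859)) = -(1597031 - (1363040 - 859)) = -(1597031 - 1*1362181) = -(1597031 - 1362181) = -1*234850 = -234850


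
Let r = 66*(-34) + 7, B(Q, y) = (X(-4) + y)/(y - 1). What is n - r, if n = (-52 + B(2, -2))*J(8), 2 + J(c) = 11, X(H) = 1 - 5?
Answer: 1787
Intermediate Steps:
X(H) = -4
J(c) = 9 (J(c) = -2 + 11 = 9)
B(Q, y) = (-4 + y)/(-1 + y) (B(Q, y) = (-4 + y)/(y - 1) = (-4 + y)/(-1 + y))
r = -2237 (r = -2244 + 7 = -2237)
n = -450 (n = (-52 + (-4 - 2)/(-1 - 2))*9 = (-52 - 6/(-3))*9 = (-52 - ⅓*(-6))*9 = (-52 + 2)*9 = -50*9 = -450)
n - r = -450 - 1*(-2237) = -450 + 2237 = 1787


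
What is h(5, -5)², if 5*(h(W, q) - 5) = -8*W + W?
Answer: 4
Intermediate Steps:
h(W, q) = 5 - 7*W/5 (h(W, q) = 5 + (-8*W + W)/5 = 5 + (-7*W)/5 = 5 - 7*W/5)
h(5, -5)² = (5 - 7/5*5)² = (5 - 7)² = (-2)² = 4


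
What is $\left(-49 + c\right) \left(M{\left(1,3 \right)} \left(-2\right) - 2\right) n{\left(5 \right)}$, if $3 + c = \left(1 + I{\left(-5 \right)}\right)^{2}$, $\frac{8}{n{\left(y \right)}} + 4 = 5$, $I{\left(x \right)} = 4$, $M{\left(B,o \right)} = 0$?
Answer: $432$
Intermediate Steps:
$n{\left(y \right)} = 8$ ($n{\left(y \right)} = \frac{8}{-4 + 5} = \frac{8}{1} = 8 \cdot 1 = 8$)
$c = 22$ ($c = -3 + \left(1 + 4\right)^{2} = -3 + 5^{2} = -3 + 25 = 22$)
$\left(-49 + c\right) \left(M{\left(1,3 \right)} \left(-2\right) - 2\right) n{\left(5 \right)} = \left(-49 + 22\right) \left(0 \left(-2\right) - 2\right) 8 = - 27 \left(0 - 2\right) 8 = - 27 \left(\left(-2\right) 8\right) = \left(-27\right) \left(-16\right) = 432$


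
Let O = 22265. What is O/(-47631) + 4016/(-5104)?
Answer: -19057916/15194289 ≈ -1.2543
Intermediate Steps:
O/(-47631) + 4016/(-5104) = 22265/(-47631) + 4016/(-5104) = 22265*(-1/47631) + 4016*(-1/5104) = -22265/47631 - 251/319 = -19057916/15194289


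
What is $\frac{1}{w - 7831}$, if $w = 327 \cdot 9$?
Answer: $- \frac{1}{4888} \approx -0.00020458$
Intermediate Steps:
$w = 2943$
$\frac{1}{w - 7831} = \frac{1}{2943 - 7831} = \frac{1}{-4888} = - \frac{1}{4888}$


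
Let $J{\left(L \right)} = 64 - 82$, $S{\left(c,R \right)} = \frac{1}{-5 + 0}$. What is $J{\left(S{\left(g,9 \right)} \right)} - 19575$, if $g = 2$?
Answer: $-19593$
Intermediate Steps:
$S{\left(c,R \right)} = - \frac{1}{5}$ ($S{\left(c,R \right)} = \frac{1}{-5} = - \frac{1}{5}$)
$J{\left(L \right)} = -18$
$J{\left(S{\left(g,9 \right)} \right)} - 19575 = -18 - 19575 = -19593$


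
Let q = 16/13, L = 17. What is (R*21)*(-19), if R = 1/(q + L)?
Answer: -1729/79 ≈ -21.886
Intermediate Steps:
q = 16/13 (q = 16*(1/13) = 16/13 ≈ 1.2308)
R = 13/237 (R = 1/(16/13 + 17) = 1/(237/13) = 13/237 ≈ 0.054852)
(R*21)*(-19) = ((13/237)*21)*(-19) = (91/79)*(-19) = -1729/79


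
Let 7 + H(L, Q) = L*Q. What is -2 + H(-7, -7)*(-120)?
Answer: -5042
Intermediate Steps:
H(L, Q) = -7 + L*Q
-2 + H(-7, -7)*(-120) = -2 + (-7 - 7*(-7))*(-120) = -2 + (-7 + 49)*(-120) = -2 + 42*(-120) = -2 - 5040 = -5042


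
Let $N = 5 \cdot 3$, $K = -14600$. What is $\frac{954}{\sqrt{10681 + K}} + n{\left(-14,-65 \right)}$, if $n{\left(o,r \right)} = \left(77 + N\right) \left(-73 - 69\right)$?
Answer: $-13064 - \frac{954 i \sqrt{3919}}{3919} \approx -13064.0 - 15.239 i$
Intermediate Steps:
$N = 15$
$n{\left(o,r \right)} = -13064$ ($n{\left(o,r \right)} = \left(77 + 15\right) \left(-73 - 69\right) = 92 \left(-142\right) = -13064$)
$\frac{954}{\sqrt{10681 + K}} + n{\left(-14,-65 \right)} = \frac{954}{\sqrt{10681 - 14600}} - 13064 = \frac{954}{\sqrt{-3919}} - 13064 = \frac{954}{i \sqrt{3919}} - 13064 = 954 \left(- \frac{i \sqrt{3919}}{3919}\right) - 13064 = - \frac{954 i \sqrt{3919}}{3919} - 13064 = -13064 - \frac{954 i \sqrt{3919}}{3919}$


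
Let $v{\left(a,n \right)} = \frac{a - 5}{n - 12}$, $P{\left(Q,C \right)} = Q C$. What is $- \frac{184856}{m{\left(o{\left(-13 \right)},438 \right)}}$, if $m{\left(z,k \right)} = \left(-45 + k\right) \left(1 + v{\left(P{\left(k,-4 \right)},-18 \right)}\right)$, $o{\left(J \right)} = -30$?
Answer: $- \frac{1848560}{234097} \approx -7.8966$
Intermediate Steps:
$P{\left(Q,C \right)} = C Q$
$v{\left(a,n \right)} = \frac{-5 + a}{-12 + n}$
$m{\left(z,k \right)} = \left(-45 + k\right) \left(\frac{7}{6} + \frac{2 k}{15}\right)$ ($m{\left(z,k \right)} = \left(-45 + k\right) \left(1 + \frac{-5 - 4 k}{-12 - 18}\right) = \left(-45 + k\right) \left(1 + \frac{-5 - 4 k}{-30}\right) = \left(-45 + k\right) \left(1 - \frac{-5 - 4 k}{30}\right) = \left(-45 + k\right) \left(1 + \left(\frac{1}{6} + \frac{2 k}{15}\right)\right) = \left(-45 + k\right) \left(\frac{7}{6} + \frac{2 k}{15}\right)$)
$- \frac{184856}{m{\left(o{\left(-13 \right)},438 \right)}} = - \frac{184856}{- \frac{105}{2} - 2117 + \frac{2 \cdot 438^{2}}{15}} = - \frac{184856}{- \frac{105}{2} - 2117 + \frac{2}{15} \cdot 191844} = - \frac{184856}{- \frac{105}{2} - 2117 + \frac{127896}{5}} = - \frac{184856}{\frac{234097}{10}} = \left(-184856\right) \frac{10}{234097} = - \frac{1848560}{234097}$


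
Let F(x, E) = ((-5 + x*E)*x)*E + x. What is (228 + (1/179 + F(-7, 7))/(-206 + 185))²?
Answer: 147971008900/14130081 ≈ 10472.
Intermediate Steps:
F(x, E) = x + E*x*(-5 + E*x) (F(x, E) = ((-5 + E*x)*x)*E + x = (x*(-5 + E*x))*E + x = E*x*(-5 + E*x) + x = x + E*x*(-5 + E*x))
(228 + (1/179 + F(-7, 7))/(-206 + 185))² = (228 + (1/179 - 7*(1 - 5*7 - 7*7²))/(-206 + 185))² = (228 + (1/179 - 7*(1 - 35 - 7*49))/(-21))² = (228 + (1/179 - 7*(1 - 35 - 343))*(-1/21))² = (228 + (1/179 - 7*(-377))*(-1/21))² = (228 + (1/179 + 2639)*(-1/21))² = (228 + (472382/179)*(-1/21))² = (228 - 472382/3759)² = (384670/3759)² = 147971008900/14130081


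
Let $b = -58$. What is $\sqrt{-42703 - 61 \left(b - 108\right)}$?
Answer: $i \sqrt{32577} \approx 180.49 i$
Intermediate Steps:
$\sqrt{-42703 - 61 \left(b - 108\right)} = \sqrt{-42703 - 61 \left(-58 - 108\right)} = \sqrt{-42703 - -10126} = \sqrt{-42703 + 10126} = \sqrt{-32577} = i \sqrt{32577}$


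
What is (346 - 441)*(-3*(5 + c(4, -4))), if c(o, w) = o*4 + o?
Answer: 7125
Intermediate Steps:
c(o, w) = 5*o (c(o, w) = 4*o + o = 5*o)
(346 - 441)*(-3*(5 + c(4, -4))) = (346 - 441)*(-3*(5 + 5*4)) = -(-285)*(5 + 20) = -(-285)*25 = -95*(-75) = 7125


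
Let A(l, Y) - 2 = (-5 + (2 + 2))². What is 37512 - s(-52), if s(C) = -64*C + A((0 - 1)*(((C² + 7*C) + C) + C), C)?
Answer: 34181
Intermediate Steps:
A(l, Y) = 3 (A(l, Y) = 2 + (-5 + (2 + 2))² = 2 + (-5 + 4)² = 2 + (-1)² = 2 + 1 = 3)
s(C) = 3 - 64*C (s(C) = -64*C + 3 = 3 - 64*C)
37512 - s(-52) = 37512 - (3 - 64*(-52)) = 37512 - (3 + 3328) = 37512 - 1*3331 = 37512 - 3331 = 34181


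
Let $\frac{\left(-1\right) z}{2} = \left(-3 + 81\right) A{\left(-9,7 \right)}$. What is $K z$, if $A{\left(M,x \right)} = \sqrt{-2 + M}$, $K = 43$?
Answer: $- 6708 i \sqrt{11} \approx - 22248.0 i$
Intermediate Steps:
$z = - 156 i \sqrt{11}$ ($z = - 2 \left(-3 + 81\right) \sqrt{-2 - 9} = - 2 \cdot 78 \sqrt{-11} = - 2 \cdot 78 i \sqrt{11} = - 156 i \sqrt{11} \approx - 517.39 i$)
$K z = 43 \left(- 156 i \sqrt{11}\right) = - 6708 i \sqrt{11}$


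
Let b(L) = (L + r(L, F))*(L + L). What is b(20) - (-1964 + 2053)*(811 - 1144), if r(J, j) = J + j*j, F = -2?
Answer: 31397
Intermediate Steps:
r(J, j) = J + j²
b(L) = 2*L*(4 + 2*L) (b(L) = (L + (L + (-2)²))*(L + L) = (L + (L + 4))*(2*L) = (L + (4 + L))*(2*L) = (4 + 2*L)*(2*L) = 2*L*(4 + 2*L))
b(20) - (-1964 + 2053)*(811 - 1144) = 4*20*(2 + 20) - (-1964 + 2053)*(811 - 1144) = 4*20*22 - 89*(-333) = 1760 - 1*(-29637) = 1760 + 29637 = 31397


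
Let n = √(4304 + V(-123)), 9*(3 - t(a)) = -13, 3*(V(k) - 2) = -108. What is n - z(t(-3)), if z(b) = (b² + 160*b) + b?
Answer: -59560/81 + √4270 ≈ -669.96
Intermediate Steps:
V(k) = -34 (V(k) = 2 + (⅓)*(-108) = 2 - 36 = -34)
t(a) = 40/9 (t(a) = 3 - ⅑*(-13) = 3 + 13/9 = 40/9)
z(b) = b² + 161*b
n = √4270 (n = √(4304 - 34) = √4270 ≈ 65.345)
n - z(t(-3)) = √4270 - 40*(161 + 40/9)/9 = √4270 - 40*1489/(9*9) = √4270 - 1*59560/81 = √4270 - 59560/81 = -59560/81 + √4270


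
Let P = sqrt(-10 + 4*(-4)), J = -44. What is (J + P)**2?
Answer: (44 - I*sqrt(26))**2 ≈ 1910.0 - 448.71*I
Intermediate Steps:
P = I*sqrt(26) (P = sqrt(-10 - 16) = sqrt(-26) = I*sqrt(26) ≈ 5.099*I)
(J + P)**2 = (-44 + I*sqrt(26))**2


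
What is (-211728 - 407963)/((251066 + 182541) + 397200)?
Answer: -619691/830807 ≈ -0.74589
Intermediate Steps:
(-211728 - 407963)/((251066 + 182541) + 397200) = -619691/(433607 + 397200) = -619691/830807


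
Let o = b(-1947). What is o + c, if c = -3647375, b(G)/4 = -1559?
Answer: -3653611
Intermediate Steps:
b(G) = -6236 (b(G) = 4*(-1559) = -6236)
o = -6236
o + c = -6236 - 3647375 = -3653611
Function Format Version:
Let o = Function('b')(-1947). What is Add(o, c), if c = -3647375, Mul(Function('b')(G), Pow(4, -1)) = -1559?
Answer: -3653611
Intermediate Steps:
Function('b')(G) = -6236 (Function('b')(G) = Mul(4, -1559) = -6236)
o = -6236
Add(o, c) = Add(-6236, -3647375) = -3653611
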